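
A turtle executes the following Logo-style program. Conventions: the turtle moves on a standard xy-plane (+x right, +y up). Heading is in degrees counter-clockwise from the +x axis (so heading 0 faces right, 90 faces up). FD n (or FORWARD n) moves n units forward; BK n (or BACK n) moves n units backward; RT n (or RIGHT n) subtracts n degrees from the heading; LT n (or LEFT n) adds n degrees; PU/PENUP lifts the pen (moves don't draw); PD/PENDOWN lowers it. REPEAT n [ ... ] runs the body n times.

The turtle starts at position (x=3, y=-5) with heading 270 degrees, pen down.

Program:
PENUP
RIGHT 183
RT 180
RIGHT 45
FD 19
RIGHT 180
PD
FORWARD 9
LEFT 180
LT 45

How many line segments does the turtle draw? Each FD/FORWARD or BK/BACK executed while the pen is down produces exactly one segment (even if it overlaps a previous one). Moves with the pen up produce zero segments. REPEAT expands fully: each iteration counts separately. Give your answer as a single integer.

Answer: 1

Derivation:
Executing turtle program step by step:
Start: pos=(3,-5), heading=270, pen down
PU: pen up
RT 183: heading 270 -> 87
RT 180: heading 87 -> 267
RT 45: heading 267 -> 222
FD 19: (3,-5) -> (-11.12,-17.713) [heading=222, move]
RT 180: heading 222 -> 42
PD: pen down
FD 9: (-11.12,-17.713) -> (-4.431,-11.691) [heading=42, draw]
LT 180: heading 42 -> 222
LT 45: heading 222 -> 267
Final: pos=(-4.431,-11.691), heading=267, 1 segment(s) drawn
Segments drawn: 1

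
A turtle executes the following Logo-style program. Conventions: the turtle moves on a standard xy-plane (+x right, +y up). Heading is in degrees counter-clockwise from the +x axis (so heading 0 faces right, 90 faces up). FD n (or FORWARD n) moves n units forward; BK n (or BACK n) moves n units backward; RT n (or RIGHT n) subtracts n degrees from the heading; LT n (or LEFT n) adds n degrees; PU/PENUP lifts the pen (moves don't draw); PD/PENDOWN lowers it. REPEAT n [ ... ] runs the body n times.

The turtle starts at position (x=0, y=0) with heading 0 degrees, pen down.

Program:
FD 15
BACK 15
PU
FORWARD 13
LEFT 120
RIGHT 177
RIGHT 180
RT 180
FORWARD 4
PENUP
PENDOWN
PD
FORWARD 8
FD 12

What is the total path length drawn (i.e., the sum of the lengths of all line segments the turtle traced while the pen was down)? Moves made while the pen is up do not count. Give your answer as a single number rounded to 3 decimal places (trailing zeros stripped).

Executing turtle program step by step:
Start: pos=(0,0), heading=0, pen down
FD 15: (0,0) -> (15,0) [heading=0, draw]
BK 15: (15,0) -> (0,0) [heading=0, draw]
PU: pen up
FD 13: (0,0) -> (13,0) [heading=0, move]
LT 120: heading 0 -> 120
RT 177: heading 120 -> 303
RT 180: heading 303 -> 123
RT 180: heading 123 -> 303
FD 4: (13,0) -> (15.179,-3.355) [heading=303, move]
PU: pen up
PD: pen down
PD: pen down
FD 8: (15.179,-3.355) -> (19.536,-10.064) [heading=303, draw]
FD 12: (19.536,-10.064) -> (26.071,-20.128) [heading=303, draw]
Final: pos=(26.071,-20.128), heading=303, 4 segment(s) drawn

Segment lengths:
  seg 1: (0,0) -> (15,0), length = 15
  seg 2: (15,0) -> (0,0), length = 15
  seg 3: (15.179,-3.355) -> (19.536,-10.064), length = 8
  seg 4: (19.536,-10.064) -> (26.071,-20.128), length = 12
Total = 50

Answer: 50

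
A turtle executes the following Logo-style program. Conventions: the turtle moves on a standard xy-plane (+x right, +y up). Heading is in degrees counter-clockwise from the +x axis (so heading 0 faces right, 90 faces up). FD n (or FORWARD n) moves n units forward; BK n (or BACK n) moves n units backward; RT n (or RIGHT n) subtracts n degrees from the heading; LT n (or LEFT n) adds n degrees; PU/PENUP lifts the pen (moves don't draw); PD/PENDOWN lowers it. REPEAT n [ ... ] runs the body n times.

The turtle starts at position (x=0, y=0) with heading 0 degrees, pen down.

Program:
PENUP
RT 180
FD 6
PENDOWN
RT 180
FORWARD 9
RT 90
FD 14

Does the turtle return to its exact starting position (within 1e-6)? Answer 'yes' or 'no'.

Answer: no

Derivation:
Executing turtle program step by step:
Start: pos=(0,0), heading=0, pen down
PU: pen up
RT 180: heading 0 -> 180
FD 6: (0,0) -> (-6,0) [heading=180, move]
PD: pen down
RT 180: heading 180 -> 0
FD 9: (-6,0) -> (3,0) [heading=0, draw]
RT 90: heading 0 -> 270
FD 14: (3,0) -> (3,-14) [heading=270, draw]
Final: pos=(3,-14), heading=270, 2 segment(s) drawn

Start position: (0, 0)
Final position: (3, -14)
Distance = 14.318; >= 1e-6 -> NOT closed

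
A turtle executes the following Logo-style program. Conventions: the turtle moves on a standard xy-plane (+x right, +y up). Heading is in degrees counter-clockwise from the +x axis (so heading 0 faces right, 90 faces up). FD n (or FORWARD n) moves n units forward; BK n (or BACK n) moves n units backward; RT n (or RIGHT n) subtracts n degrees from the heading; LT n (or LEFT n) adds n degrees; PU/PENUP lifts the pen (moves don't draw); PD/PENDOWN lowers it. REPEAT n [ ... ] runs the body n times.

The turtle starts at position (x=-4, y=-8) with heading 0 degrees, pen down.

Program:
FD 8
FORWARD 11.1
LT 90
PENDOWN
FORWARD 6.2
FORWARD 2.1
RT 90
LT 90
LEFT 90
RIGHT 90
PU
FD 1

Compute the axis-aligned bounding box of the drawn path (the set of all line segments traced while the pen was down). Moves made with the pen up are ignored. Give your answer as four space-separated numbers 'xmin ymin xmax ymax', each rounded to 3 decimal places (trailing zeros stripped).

Answer: -4 -8 15.1 0.3

Derivation:
Executing turtle program step by step:
Start: pos=(-4,-8), heading=0, pen down
FD 8: (-4,-8) -> (4,-8) [heading=0, draw]
FD 11.1: (4,-8) -> (15.1,-8) [heading=0, draw]
LT 90: heading 0 -> 90
PD: pen down
FD 6.2: (15.1,-8) -> (15.1,-1.8) [heading=90, draw]
FD 2.1: (15.1,-1.8) -> (15.1,0.3) [heading=90, draw]
RT 90: heading 90 -> 0
LT 90: heading 0 -> 90
LT 90: heading 90 -> 180
RT 90: heading 180 -> 90
PU: pen up
FD 1: (15.1,0.3) -> (15.1,1.3) [heading=90, move]
Final: pos=(15.1,1.3), heading=90, 4 segment(s) drawn

Segment endpoints: x in {-4, 4, 15.1}, y in {-8, -1.8, 0.3}
xmin=-4, ymin=-8, xmax=15.1, ymax=0.3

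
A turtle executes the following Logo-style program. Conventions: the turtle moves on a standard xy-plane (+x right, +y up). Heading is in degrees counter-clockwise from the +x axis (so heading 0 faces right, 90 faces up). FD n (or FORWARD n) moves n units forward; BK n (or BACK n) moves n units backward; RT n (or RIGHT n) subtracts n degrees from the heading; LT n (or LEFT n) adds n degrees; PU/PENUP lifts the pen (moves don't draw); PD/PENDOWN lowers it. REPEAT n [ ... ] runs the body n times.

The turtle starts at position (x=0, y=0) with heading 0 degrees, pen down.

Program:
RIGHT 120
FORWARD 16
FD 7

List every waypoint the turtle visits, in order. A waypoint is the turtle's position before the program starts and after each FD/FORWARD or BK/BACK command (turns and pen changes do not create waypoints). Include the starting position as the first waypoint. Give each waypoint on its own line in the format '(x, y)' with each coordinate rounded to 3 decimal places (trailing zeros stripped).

Executing turtle program step by step:
Start: pos=(0,0), heading=0, pen down
RT 120: heading 0 -> 240
FD 16: (0,0) -> (-8,-13.856) [heading=240, draw]
FD 7: (-8,-13.856) -> (-11.5,-19.919) [heading=240, draw]
Final: pos=(-11.5,-19.919), heading=240, 2 segment(s) drawn
Waypoints (3 total):
(0, 0)
(-8, -13.856)
(-11.5, -19.919)

Answer: (0, 0)
(-8, -13.856)
(-11.5, -19.919)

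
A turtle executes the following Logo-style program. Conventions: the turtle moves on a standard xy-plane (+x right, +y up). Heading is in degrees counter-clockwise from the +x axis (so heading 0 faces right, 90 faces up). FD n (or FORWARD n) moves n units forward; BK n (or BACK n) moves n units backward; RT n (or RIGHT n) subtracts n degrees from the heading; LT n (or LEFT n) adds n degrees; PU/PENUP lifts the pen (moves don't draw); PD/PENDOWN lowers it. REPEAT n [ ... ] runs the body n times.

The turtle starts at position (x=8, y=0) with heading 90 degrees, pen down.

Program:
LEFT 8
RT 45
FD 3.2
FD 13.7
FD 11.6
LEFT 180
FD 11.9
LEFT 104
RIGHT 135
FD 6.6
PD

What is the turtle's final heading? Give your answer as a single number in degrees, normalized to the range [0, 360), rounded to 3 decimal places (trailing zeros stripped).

Answer: 202

Derivation:
Executing turtle program step by step:
Start: pos=(8,0), heading=90, pen down
LT 8: heading 90 -> 98
RT 45: heading 98 -> 53
FD 3.2: (8,0) -> (9.926,2.556) [heading=53, draw]
FD 13.7: (9.926,2.556) -> (18.171,13.497) [heading=53, draw]
FD 11.6: (18.171,13.497) -> (25.152,22.761) [heading=53, draw]
LT 180: heading 53 -> 233
FD 11.9: (25.152,22.761) -> (17.99,13.257) [heading=233, draw]
LT 104: heading 233 -> 337
RT 135: heading 337 -> 202
FD 6.6: (17.99,13.257) -> (11.871,10.785) [heading=202, draw]
PD: pen down
Final: pos=(11.871,10.785), heading=202, 5 segment(s) drawn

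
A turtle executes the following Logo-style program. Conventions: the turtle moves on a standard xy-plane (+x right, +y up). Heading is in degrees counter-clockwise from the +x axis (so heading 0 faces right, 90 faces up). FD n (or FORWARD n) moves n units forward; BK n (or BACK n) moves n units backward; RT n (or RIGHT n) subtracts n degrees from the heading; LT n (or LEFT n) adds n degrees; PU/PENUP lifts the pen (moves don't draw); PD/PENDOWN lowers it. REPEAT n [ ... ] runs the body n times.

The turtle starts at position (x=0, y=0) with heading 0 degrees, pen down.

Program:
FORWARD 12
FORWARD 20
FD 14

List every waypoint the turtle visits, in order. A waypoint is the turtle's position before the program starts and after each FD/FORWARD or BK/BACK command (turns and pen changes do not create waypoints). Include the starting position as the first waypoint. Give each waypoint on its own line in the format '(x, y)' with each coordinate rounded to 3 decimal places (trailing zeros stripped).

Executing turtle program step by step:
Start: pos=(0,0), heading=0, pen down
FD 12: (0,0) -> (12,0) [heading=0, draw]
FD 20: (12,0) -> (32,0) [heading=0, draw]
FD 14: (32,0) -> (46,0) [heading=0, draw]
Final: pos=(46,0), heading=0, 3 segment(s) drawn
Waypoints (4 total):
(0, 0)
(12, 0)
(32, 0)
(46, 0)

Answer: (0, 0)
(12, 0)
(32, 0)
(46, 0)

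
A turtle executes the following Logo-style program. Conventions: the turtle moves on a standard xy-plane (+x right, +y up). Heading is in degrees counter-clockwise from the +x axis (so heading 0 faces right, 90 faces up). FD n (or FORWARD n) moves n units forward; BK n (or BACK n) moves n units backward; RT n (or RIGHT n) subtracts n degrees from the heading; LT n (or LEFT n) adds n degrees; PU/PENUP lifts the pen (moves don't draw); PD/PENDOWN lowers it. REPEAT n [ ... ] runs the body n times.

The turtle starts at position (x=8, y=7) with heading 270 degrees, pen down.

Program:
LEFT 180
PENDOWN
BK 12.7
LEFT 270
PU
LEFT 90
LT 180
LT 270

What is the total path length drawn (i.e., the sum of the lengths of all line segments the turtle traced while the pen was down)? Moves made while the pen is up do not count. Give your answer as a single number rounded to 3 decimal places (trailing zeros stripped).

Executing turtle program step by step:
Start: pos=(8,7), heading=270, pen down
LT 180: heading 270 -> 90
PD: pen down
BK 12.7: (8,7) -> (8,-5.7) [heading=90, draw]
LT 270: heading 90 -> 0
PU: pen up
LT 90: heading 0 -> 90
LT 180: heading 90 -> 270
LT 270: heading 270 -> 180
Final: pos=(8,-5.7), heading=180, 1 segment(s) drawn

Segment lengths:
  seg 1: (8,7) -> (8,-5.7), length = 12.7
Total = 12.7

Answer: 12.7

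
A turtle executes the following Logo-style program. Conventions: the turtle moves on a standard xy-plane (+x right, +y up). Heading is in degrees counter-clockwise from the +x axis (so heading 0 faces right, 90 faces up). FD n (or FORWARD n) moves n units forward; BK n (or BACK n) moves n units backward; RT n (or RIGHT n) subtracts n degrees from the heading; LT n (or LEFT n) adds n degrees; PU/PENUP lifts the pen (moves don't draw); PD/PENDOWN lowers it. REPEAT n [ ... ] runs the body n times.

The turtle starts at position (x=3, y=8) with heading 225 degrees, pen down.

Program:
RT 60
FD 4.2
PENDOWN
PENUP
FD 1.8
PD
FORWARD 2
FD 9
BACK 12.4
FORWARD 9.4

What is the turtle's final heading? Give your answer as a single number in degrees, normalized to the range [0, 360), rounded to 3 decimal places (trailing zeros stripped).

Answer: 165

Derivation:
Executing turtle program step by step:
Start: pos=(3,8), heading=225, pen down
RT 60: heading 225 -> 165
FD 4.2: (3,8) -> (-1.057,9.087) [heading=165, draw]
PD: pen down
PU: pen up
FD 1.8: (-1.057,9.087) -> (-2.796,9.553) [heading=165, move]
PD: pen down
FD 2: (-2.796,9.553) -> (-4.727,10.071) [heading=165, draw]
FD 9: (-4.727,10.071) -> (-13.421,12.4) [heading=165, draw]
BK 12.4: (-13.421,12.4) -> (-1.443,9.191) [heading=165, draw]
FD 9.4: (-1.443,9.191) -> (-10.523,11.623) [heading=165, draw]
Final: pos=(-10.523,11.623), heading=165, 5 segment(s) drawn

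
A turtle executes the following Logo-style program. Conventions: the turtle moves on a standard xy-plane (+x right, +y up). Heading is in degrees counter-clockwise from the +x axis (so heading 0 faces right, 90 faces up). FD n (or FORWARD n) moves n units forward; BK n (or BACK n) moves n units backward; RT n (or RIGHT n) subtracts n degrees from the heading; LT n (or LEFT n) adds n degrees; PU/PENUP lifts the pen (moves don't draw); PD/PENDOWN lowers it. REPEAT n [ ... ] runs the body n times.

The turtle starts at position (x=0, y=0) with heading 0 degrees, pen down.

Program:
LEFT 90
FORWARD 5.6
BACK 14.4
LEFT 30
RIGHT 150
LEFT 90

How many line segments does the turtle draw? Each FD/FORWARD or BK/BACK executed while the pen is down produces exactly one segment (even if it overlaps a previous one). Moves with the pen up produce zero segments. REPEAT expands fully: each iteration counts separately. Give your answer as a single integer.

Executing turtle program step by step:
Start: pos=(0,0), heading=0, pen down
LT 90: heading 0 -> 90
FD 5.6: (0,0) -> (0,5.6) [heading=90, draw]
BK 14.4: (0,5.6) -> (0,-8.8) [heading=90, draw]
LT 30: heading 90 -> 120
RT 150: heading 120 -> 330
LT 90: heading 330 -> 60
Final: pos=(0,-8.8), heading=60, 2 segment(s) drawn
Segments drawn: 2

Answer: 2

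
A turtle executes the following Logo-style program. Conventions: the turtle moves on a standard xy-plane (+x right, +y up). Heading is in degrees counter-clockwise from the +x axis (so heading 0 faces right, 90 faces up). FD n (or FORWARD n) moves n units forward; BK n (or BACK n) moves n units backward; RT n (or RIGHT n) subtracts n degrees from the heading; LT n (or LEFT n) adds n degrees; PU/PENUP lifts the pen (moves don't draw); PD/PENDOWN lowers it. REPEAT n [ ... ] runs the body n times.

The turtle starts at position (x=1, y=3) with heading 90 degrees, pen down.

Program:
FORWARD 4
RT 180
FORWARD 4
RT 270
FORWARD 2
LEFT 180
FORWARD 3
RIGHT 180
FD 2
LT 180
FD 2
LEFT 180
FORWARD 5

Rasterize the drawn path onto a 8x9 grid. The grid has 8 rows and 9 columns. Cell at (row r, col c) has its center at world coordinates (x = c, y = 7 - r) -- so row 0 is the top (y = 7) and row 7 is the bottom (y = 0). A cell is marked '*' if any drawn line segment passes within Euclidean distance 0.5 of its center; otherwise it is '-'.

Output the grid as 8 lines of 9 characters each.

Answer: -*-------
-*-------
-*-------
-*-------
******---
---------
---------
---------

Derivation:
Segment 0: (1,3) -> (1,7)
Segment 1: (1,7) -> (1,3)
Segment 2: (1,3) -> (3,3)
Segment 3: (3,3) -> (0,3)
Segment 4: (0,3) -> (2,3)
Segment 5: (2,3) -> (0,3)
Segment 6: (0,3) -> (5,3)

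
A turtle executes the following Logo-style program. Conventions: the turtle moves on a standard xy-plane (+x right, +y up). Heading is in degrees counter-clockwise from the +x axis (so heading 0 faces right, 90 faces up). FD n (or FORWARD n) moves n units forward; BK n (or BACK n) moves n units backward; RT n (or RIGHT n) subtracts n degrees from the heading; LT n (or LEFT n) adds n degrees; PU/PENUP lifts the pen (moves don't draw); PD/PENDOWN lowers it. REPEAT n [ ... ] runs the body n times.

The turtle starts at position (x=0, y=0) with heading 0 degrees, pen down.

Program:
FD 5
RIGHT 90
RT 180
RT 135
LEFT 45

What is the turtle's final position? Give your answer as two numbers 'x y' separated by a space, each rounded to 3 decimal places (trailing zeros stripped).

Executing turtle program step by step:
Start: pos=(0,0), heading=0, pen down
FD 5: (0,0) -> (5,0) [heading=0, draw]
RT 90: heading 0 -> 270
RT 180: heading 270 -> 90
RT 135: heading 90 -> 315
LT 45: heading 315 -> 0
Final: pos=(5,0), heading=0, 1 segment(s) drawn

Answer: 5 0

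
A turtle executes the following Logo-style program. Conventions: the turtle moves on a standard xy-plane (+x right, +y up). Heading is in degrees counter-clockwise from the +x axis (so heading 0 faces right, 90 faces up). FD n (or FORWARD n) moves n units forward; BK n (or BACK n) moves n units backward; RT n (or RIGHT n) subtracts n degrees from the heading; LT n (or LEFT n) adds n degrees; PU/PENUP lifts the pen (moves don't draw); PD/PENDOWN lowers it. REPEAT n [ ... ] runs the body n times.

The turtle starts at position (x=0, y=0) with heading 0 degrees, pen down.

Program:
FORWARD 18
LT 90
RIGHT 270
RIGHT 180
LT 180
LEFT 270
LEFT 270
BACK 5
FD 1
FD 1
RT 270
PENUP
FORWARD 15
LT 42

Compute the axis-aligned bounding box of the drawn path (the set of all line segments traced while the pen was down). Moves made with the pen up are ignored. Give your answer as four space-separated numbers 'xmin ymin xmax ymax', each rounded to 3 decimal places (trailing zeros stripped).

Answer: 0 0 18 0

Derivation:
Executing turtle program step by step:
Start: pos=(0,0), heading=0, pen down
FD 18: (0,0) -> (18,0) [heading=0, draw]
LT 90: heading 0 -> 90
RT 270: heading 90 -> 180
RT 180: heading 180 -> 0
LT 180: heading 0 -> 180
LT 270: heading 180 -> 90
LT 270: heading 90 -> 0
BK 5: (18,0) -> (13,0) [heading=0, draw]
FD 1: (13,0) -> (14,0) [heading=0, draw]
FD 1: (14,0) -> (15,0) [heading=0, draw]
RT 270: heading 0 -> 90
PU: pen up
FD 15: (15,0) -> (15,15) [heading=90, move]
LT 42: heading 90 -> 132
Final: pos=(15,15), heading=132, 4 segment(s) drawn

Segment endpoints: x in {0, 13, 14, 15, 18}, y in {0, 0, 0, 0}
xmin=0, ymin=0, xmax=18, ymax=0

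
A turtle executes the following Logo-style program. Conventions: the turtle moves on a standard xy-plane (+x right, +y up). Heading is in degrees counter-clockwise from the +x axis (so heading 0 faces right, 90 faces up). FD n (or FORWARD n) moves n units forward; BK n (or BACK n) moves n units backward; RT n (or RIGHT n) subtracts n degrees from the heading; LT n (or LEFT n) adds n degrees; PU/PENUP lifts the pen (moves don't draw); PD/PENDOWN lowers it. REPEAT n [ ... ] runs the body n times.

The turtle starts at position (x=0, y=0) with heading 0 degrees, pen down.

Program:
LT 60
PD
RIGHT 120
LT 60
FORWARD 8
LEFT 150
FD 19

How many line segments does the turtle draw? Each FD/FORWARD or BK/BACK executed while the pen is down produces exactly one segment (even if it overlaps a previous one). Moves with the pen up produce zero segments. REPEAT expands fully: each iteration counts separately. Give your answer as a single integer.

Executing turtle program step by step:
Start: pos=(0,0), heading=0, pen down
LT 60: heading 0 -> 60
PD: pen down
RT 120: heading 60 -> 300
LT 60: heading 300 -> 0
FD 8: (0,0) -> (8,0) [heading=0, draw]
LT 150: heading 0 -> 150
FD 19: (8,0) -> (-8.454,9.5) [heading=150, draw]
Final: pos=(-8.454,9.5), heading=150, 2 segment(s) drawn
Segments drawn: 2

Answer: 2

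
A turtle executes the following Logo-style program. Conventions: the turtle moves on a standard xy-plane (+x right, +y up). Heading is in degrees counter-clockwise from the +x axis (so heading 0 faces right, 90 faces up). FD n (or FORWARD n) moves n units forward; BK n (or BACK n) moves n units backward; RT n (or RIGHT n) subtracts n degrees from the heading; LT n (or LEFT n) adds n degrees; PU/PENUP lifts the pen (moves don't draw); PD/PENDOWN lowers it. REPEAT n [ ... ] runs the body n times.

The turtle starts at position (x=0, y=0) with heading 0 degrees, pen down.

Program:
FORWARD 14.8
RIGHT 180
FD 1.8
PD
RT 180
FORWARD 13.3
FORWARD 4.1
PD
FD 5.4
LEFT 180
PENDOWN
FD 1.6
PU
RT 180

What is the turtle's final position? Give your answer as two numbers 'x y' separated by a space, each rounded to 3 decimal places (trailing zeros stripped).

Executing turtle program step by step:
Start: pos=(0,0), heading=0, pen down
FD 14.8: (0,0) -> (14.8,0) [heading=0, draw]
RT 180: heading 0 -> 180
FD 1.8: (14.8,0) -> (13,0) [heading=180, draw]
PD: pen down
RT 180: heading 180 -> 0
FD 13.3: (13,0) -> (26.3,0) [heading=0, draw]
FD 4.1: (26.3,0) -> (30.4,0) [heading=0, draw]
PD: pen down
FD 5.4: (30.4,0) -> (35.8,0) [heading=0, draw]
LT 180: heading 0 -> 180
PD: pen down
FD 1.6: (35.8,0) -> (34.2,0) [heading=180, draw]
PU: pen up
RT 180: heading 180 -> 0
Final: pos=(34.2,0), heading=0, 6 segment(s) drawn

Answer: 34.2 0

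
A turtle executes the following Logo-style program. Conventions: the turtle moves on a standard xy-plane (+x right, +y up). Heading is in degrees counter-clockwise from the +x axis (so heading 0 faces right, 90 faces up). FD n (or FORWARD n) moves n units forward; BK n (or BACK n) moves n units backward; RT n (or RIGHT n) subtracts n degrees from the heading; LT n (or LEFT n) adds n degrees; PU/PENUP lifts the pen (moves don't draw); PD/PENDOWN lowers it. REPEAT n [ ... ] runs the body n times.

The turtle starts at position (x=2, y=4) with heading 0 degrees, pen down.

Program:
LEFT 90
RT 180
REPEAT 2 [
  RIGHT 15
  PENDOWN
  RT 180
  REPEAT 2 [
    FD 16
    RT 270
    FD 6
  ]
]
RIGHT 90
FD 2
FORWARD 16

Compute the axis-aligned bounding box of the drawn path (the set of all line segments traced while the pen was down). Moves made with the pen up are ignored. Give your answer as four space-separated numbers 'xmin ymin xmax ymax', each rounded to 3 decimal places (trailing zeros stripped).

Executing turtle program step by step:
Start: pos=(2,4), heading=0, pen down
LT 90: heading 0 -> 90
RT 180: heading 90 -> 270
REPEAT 2 [
  -- iteration 1/2 --
  RT 15: heading 270 -> 255
  PD: pen down
  RT 180: heading 255 -> 75
  REPEAT 2 [
    -- iteration 1/2 --
    FD 16: (2,4) -> (6.141,19.455) [heading=75, draw]
    RT 270: heading 75 -> 165
    FD 6: (6.141,19.455) -> (0.346,21.008) [heading=165, draw]
    -- iteration 2/2 --
    FD 16: (0.346,21.008) -> (-15.109,25.149) [heading=165, draw]
    RT 270: heading 165 -> 255
    FD 6: (-15.109,25.149) -> (-16.662,19.353) [heading=255, draw]
  ]
  -- iteration 2/2 --
  RT 15: heading 255 -> 240
  PD: pen down
  RT 180: heading 240 -> 60
  REPEAT 2 [
    -- iteration 1/2 --
    FD 16: (-16.662,19.353) -> (-8.662,33.21) [heading=60, draw]
    RT 270: heading 60 -> 150
    FD 6: (-8.662,33.21) -> (-13.858,36.21) [heading=150, draw]
    -- iteration 2/2 --
    FD 16: (-13.858,36.21) -> (-27.715,44.21) [heading=150, draw]
    RT 270: heading 150 -> 240
    FD 6: (-27.715,44.21) -> (-30.715,39.014) [heading=240, draw]
  ]
]
RT 90: heading 240 -> 150
FD 2: (-30.715,39.014) -> (-32.447,40.014) [heading=150, draw]
FD 16: (-32.447,40.014) -> (-46.303,48.014) [heading=150, draw]
Final: pos=(-46.303,48.014), heading=150, 10 segment(s) drawn

Segment endpoints: x in {-46.303, -32.447, -30.715, -27.715, -16.662, -15.109, -13.858, -8.662, 0.346, 2, 6.141}, y in {4, 19.353, 19.455, 21.008, 25.149, 33.21, 36.21, 39.014, 40.014, 44.21, 48.014}
xmin=-46.303, ymin=4, xmax=6.141, ymax=48.014

Answer: -46.303 4 6.141 48.014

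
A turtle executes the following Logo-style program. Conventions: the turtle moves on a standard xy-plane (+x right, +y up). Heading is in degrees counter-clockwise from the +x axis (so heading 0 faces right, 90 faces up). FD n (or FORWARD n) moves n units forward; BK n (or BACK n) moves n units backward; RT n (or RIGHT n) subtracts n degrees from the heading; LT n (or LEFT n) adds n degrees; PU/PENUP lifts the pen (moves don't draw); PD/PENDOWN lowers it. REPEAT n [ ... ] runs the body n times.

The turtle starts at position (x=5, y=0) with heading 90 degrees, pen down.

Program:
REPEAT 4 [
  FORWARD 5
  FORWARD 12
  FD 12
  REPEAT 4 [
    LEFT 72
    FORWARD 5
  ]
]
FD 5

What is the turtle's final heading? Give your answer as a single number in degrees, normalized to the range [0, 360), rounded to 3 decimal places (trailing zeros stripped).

Executing turtle program step by step:
Start: pos=(5,0), heading=90, pen down
REPEAT 4 [
  -- iteration 1/4 --
  FD 5: (5,0) -> (5,5) [heading=90, draw]
  FD 12: (5,5) -> (5,17) [heading=90, draw]
  FD 12: (5,17) -> (5,29) [heading=90, draw]
  REPEAT 4 [
    -- iteration 1/4 --
    LT 72: heading 90 -> 162
    FD 5: (5,29) -> (0.245,30.545) [heading=162, draw]
    -- iteration 2/4 --
    LT 72: heading 162 -> 234
    FD 5: (0.245,30.545) -> (-2.694,26.5) [heading=234, draw]
    -- iteration 3/4 --
    LT 72: heading 234 -> 306
    FD 5: (-2.694,26.5) -> (0.245,22.455) [heading=306, draw]
    -- iteration 4/4 --
    LT 72: heading 306 -> 18
    FD 5: (0.245,22.455) -> (5,24) [heading=18, draw]
  ]
  -- iteration 2/4 --
  FD 5: (5,24) -> (9.755,25.545) [heading=18, draw]
  FD 12: (9.755,25.545) -> (21.168,29.253) [heading=18, draw]
  FD 12: (21.168,29.253) -> (32.581,32.961) [heading=18, draw]
  REPEAT 4 [
    -- iteration 1/4 --
    LT 72: heading 18 -> 90
    FD 5: (32.581,32.961) -> (32.581,37.961) [heading=90, draw]
    -- iteration 2/4 --
    LT 72: heading 90 -> 162
    FD 5: (32.581,37.961) -> (27.825,39.507) [heading=162, draw]
    -- iteration 3/4 --
    LT 72: heading 162 -> 234
    FD 5: (27.825,39.507) -> (24.886,35.461) [heading=234, draw]
    -- iteration 4/4 --
    LT 72: heading 234 -> 306
    FD 5: (24.886,35.461) -> (27.825,31.416) [heading=306, draw]
  ]
  -- iteration 3/4 --
  FD 5: (27.825,31.416) -> (30.764,27.371) [heading=306, draw]
  FD 12: (30.764,27.371) -> (37.818,17.663) [heading=306, draw]
  FD 12: (37.818,17.663) -> (44.871,7.955) [heading=306, draw]
  REPEAT 4 [
    -- iteration 1/4 --
    LT 72: heading 306 -> 18
    FD 5: (44.871,7.955) -> (49.626,9.5) [heading=18, draw]
    -- iteration 2/4 --
    LT 72: heading 18 -> 90
    FD 5: (49.626,9.5) -> (49.626,14.5) [heading=90, draw]
    -- iteration 3/4 --
    LT 72: heading 90 -> 162
    FD 5: (49.626,14.5) -> (44.871,16.045) [heading=162, draw]
    -- iteration 4/4 --
    LT 72: heading 162 -> 234
    FD 5: (44.871,16.045) -> (41.932,12) [heading=234, draw]
  ]
  -- iteration 4/4 --
  FD 5: (41.932,12) -> (38.993,7.955) [heading=234, draw]
  FD 12: (38.993,7.955) -> (31.94,-1.753) [heading=234, draw]
  FD 12: (31.94,-1.753) -> (24.886,-11.461) [heading=234, draw]
  REPEAT 4 [
    -- iteration 1/4 --
    LT 72: heading 234 -> 306
    FD 5: (24.886,-11.461) -> (27.825,-15.507) [heading=306, draw]
    -- iteration 2/4 --
    LT 72: heading 306 -> 18
    FD 5: (27.825,-15.507) -> (32.581,-13.961) [heading=18, draw]
    -- iteration 3/4 --
    LT 72: heading 18 -> 90
    FD 5: (32.581,-13.961) -> (32.581,-8.961) [heading=90, draw]
    -- iteration 4/4 --
    LT 72: heading 90 -> 162
    FD 5: (32.581,-8.961) -> (27.825,-7.416) [heading=162, draw]
  ]
]
FD 5: (27.825,-7.416) -> (23.07,-5.871) [heading=162, draw]
Final: pos=(23.07,-5.871), heading=162, 29 segment(s) drawn

Answer: 162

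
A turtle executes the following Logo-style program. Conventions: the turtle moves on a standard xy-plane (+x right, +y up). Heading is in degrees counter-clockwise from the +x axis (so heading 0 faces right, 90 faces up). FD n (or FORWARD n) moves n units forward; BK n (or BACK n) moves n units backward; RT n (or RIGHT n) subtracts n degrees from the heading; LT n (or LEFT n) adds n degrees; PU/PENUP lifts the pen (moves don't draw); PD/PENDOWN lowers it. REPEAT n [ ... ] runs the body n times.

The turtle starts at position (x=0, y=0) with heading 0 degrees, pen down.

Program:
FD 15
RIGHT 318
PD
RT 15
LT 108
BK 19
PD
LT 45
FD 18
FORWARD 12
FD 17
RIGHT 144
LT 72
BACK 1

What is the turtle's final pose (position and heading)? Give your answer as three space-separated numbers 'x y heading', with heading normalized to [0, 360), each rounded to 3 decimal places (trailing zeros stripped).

Answer: -18.256 -14.386 108

Derivation:
Executing turtle program step by step:
Start: pos=(0,0), heading=0, pen down
FD 15: (0,0) -> (15,0) [heading=0, draw]
RT 318: heading 0 -> 42
PD: pen down
RT 15: heading 42 -> 27
LT 108: heading 27 -> 135
BK 19: (15,0) -> (28.435,-13.435) [heading=135, draw]
PD: pen down
LT 45: heading 135 -> 180
FD 18: (28.435,-13.435) -> (10.435,-13.435) [heading=180, draw]
FD 12: (10.435,-13.435) -> (-1.565,-13.435) [heading=180, draw]
FD 17: (-1.565,-13.435) -> (-18.565,-13.435) [heading=180, draw]
RT 144: heading 180 -> 36
LT 72: heading 36 -> 108
BK 1: (-18.565,-13.435) -> (-18.256,-14.386) [heading=108, draw]
Final: pos=(-18.256,-14.386), heading=108, 6 segment(s) drawn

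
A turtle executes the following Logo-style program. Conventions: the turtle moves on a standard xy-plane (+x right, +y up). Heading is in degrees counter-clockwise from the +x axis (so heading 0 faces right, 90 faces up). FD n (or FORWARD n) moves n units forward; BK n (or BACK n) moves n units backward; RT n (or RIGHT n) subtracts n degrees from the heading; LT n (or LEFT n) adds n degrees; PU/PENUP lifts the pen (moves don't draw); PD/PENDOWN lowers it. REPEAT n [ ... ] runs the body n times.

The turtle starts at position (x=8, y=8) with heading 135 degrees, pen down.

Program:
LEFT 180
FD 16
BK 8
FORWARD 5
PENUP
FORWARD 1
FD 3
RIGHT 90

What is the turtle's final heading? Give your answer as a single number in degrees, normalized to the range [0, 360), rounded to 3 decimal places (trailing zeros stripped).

Executing turtle program step by step:
Start: pos=(8,8), heading=135, pen down
LT 180: heading 135 -> 315
FD 16: (8,8) -> (19.314,-3.314) [heading=315, draw]
BK 8: (19.314,-3.314) -> (13.657,2.343) [heading=315, draw]
FD 5: (13.657,2.343) -> (17.192,-1.192) [heading=315, draw]
PU: pen up
FD 1: (17.192,-1.192) -> (17.899,-1.899) [heading=315, move]
FD 3: (17.899,-1.899) -> (20.021,-4.021) [heading=315, move]
RT 90: heading 315 -> 225
Final: pos=(20.021,-4.021), heading=225, 3 segment(s) drawn

Answer: 225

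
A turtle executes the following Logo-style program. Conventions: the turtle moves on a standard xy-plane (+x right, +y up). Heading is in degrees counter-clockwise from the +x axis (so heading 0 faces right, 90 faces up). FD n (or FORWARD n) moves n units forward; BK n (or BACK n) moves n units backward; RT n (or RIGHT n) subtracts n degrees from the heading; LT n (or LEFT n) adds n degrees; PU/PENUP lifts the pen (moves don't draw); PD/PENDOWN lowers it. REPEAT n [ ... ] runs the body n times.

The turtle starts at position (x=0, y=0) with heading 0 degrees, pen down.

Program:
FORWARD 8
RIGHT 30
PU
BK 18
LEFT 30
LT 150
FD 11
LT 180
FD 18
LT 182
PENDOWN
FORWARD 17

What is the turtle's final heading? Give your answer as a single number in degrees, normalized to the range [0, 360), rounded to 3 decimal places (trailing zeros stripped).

Answer: 152

Derivation:
Executing turtle program step by step:
Start: pos=(0,0), heading=0, pen down
FD 8: (0,0) -> (8,0) [heading=0, draw]
RT 30: heading 0 -> 330
PU: pen up
BK 18: (8,0) -> (-7.588,9) [heading=330, move]
LT 30: heading 330 -> 0
LT 150: heading 0 -> 150
FD 11: (-7.588,9) -> (-17.115,14.5) [heading=150, move]
LT 180: heading 150 -> 330
FD 18: (-17.115,14.5) -> (-1.526,5.5) [heading=330, move]
LT 182: heading 330 -> 152
PD: pen down
FD 17: (-1.526,5.5) -> (-16.536,13.481) [heading=152, draw]
Final: pos=(-16.536,13.481), heading=152, 2 segment(s) drawn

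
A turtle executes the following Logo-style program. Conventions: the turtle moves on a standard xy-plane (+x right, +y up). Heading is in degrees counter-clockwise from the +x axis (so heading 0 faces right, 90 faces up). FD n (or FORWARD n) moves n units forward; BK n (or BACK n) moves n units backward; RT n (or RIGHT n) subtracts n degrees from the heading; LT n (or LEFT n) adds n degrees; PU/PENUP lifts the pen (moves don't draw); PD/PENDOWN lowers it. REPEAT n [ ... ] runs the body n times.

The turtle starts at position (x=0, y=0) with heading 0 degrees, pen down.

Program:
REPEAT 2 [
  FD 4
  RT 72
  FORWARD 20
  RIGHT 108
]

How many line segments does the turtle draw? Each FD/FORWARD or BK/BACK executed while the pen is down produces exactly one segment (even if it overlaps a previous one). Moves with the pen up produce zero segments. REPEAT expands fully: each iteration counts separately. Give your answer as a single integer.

Answer: 4

Derivation:
Executing turtle program step by step:
Start: pos=(0,0), heading=0, pen down
REPEAT 2 [
  -- iteration 1/2 --
  FD 4: (0,0) -> (4,0) [heading=0, draw]
  RT 72: heading 0 -> 288
  FD 20: (4,0) -> (10.18,-19.021) [heading=288, draw]
  RT 108: heading 288 -> 180
  -- iteration 2/2 --
  FD 4: (10.18,-19.021) -> (6.18,-19.021) [heading=180, draw]
  RT 72: heading 180 -> 108
  FD 20: (6.18,-19.021) -> (0,0) [heading=108, draw]
  RT 108: heading 108 -> 0
]
Final: pos=(0,0), heading=0, 4 segment(s) drawn
Segments drawn: 4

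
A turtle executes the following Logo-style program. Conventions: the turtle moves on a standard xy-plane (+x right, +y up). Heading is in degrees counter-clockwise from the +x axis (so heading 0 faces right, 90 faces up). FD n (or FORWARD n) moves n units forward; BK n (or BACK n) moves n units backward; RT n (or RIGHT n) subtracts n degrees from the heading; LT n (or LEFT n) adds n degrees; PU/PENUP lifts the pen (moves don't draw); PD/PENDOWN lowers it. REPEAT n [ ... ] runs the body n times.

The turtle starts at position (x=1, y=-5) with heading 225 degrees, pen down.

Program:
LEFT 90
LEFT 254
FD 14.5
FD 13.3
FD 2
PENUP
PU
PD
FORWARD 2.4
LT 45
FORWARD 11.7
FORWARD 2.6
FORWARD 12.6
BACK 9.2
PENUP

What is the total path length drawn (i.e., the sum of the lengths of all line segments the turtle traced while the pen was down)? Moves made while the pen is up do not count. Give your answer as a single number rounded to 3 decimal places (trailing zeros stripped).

Executing turtle program step by step:
Start: pos=(1,-5), heading=225, pen down
LT 90: heading 225 -> 315
LT 254: heading 315 -> 209
FD 14.5: (1,-5) -> (-11.682,-12.03) [heading=209, draw]
FD 13.3: (-11.682,-12.03) -> (-23.314,-18.478) [heading=209, draw]
FD 2: (-23.314,-18.478) -> (-25.064,-19.447) [heading=209, draw]
PU: pen up
PU: pen up
PD: pen down
FD 2.4: (-25.064,-19.447) -> (-27.163,-20.611) [heading=209, draw]
LT 45: heading 209 -> 254
FD 11.7: (-27.163,-20.611) -> (-30.388,-31.858) [heading=254, draw]
FD 2.6: (-30.388,-31.858) -> (-31.104,-34.357) [heading=254, draw]
FD 12.6: (-31.104,-34.357) -> (-34.577,-46.469) [heading=254, draw]
BK 9.2: (-34.577,-46.469) -> (-32.042,-37.625) [heading=254, draw]
PU: pen up
Final: pos=(-32.042,-37.625), heading=254, 8 segment(s) drawn

Segment lengths:
  seg 1: (1,-5) -> (-11.682,-12.03), length = 14.5
  seg 2: (-11.682,-12.03) -> (-23.314,-18.478), length = 13.3
  seg 3: (-23.314,-18.478) -> (-25.064,-19.447), length = 2
  seg 4: (-25.064,-19.447) -> (-27.163,-20.611), length = 2.4
  seg 5: (-27.163,-20.611) -> (-30.388,-31.858), length = 11.7
  seg 6: (-30.388,-31.858) -> (-31.104,-34.357), length = 2.6
  seg 7: (-31.104,-34.357) -> (-34.577,-46.469), length = 12.6
  seg 8: (-34.577,-46.469) -> (-32.042,-37.625), length = 9.2
Total = 68.3

Answer: 68.3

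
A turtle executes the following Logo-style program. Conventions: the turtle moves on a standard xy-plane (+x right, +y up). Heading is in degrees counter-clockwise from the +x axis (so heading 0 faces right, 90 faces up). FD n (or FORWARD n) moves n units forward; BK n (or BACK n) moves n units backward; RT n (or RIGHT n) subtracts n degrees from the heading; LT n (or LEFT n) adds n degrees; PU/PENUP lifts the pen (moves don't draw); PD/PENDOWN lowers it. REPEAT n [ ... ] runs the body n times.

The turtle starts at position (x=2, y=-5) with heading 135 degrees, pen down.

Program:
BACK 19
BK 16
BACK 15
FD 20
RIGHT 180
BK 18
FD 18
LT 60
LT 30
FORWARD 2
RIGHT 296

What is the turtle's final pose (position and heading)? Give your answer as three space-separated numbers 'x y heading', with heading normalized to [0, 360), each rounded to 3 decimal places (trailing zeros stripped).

Answer: 24.627 -24.799 109

Derivation:
Executing turtle program step by step:
Start: pos=(2,-5), heading=135, pen down
BK 19: (2,-5) -> (15.435,-18.435) [heading=135, draw]
BK 16: (15.435,-18.435) -> (26.749,-29.749) [heading=135, draw]
BK 15: (26.749,-29.749) -> (37.355,-40.355) [heading=135, draw]
FD 20: (37.355,-40.355) -> (23.213,-26.213) [heading=135, draw]
RT 180: heading 135 -> 315
BK 18: (23.213,-26.213) -> (10.485,-13.485) [heading=315, draw]
FD 18: (10.485,-13.485) -> (23.213,-26.213) [heading=315, draw]
LT 60: heading 315 -> 15
LT 30: heading 15 -> 45
FD 2: (23.213,-26.213) -> (24.627,-24.799) [heading=45, draw]
RT 296: heading 45 -> 109
Final: pos=(24.627,-24.799), heading=109, 7 segment(s) drawn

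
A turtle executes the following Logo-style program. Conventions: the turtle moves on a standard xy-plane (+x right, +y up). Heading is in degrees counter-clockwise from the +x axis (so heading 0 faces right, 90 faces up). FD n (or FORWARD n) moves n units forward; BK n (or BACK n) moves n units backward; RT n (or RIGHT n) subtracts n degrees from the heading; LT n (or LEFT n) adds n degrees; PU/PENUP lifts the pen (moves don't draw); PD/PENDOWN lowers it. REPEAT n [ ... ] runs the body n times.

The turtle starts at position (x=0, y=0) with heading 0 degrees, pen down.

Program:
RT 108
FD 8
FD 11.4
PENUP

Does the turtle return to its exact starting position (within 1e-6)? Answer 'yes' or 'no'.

Executing turtle program step by step:
Start: pos=(0,0), heading=0, pen down
RT 108: heading 0 -> 252
FD 8: (0,0) -> (-2.472,-7.608) [heading=252, draw]
FD 11.4: (-2.472,-7.608) -> (-5.995,-18.45) [heading=252, draw]
PU: pen up
Final: pos=(-5.995,-18.45), heading=252, 2 segment(s) drawn

Start position: (0, 0)
Final position: (-5.995, -18.45)
Distance = 19.4; >= 1e-6 -> NOT closed

Answer: no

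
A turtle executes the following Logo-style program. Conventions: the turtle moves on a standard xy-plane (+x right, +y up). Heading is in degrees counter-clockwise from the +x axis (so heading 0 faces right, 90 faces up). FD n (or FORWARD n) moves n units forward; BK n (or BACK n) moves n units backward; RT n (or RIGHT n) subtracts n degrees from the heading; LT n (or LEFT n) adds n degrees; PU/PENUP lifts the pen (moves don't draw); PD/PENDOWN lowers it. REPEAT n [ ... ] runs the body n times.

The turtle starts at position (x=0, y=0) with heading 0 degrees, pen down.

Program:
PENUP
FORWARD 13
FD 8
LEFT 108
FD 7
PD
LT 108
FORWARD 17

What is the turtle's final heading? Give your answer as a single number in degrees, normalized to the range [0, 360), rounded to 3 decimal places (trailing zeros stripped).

Answer: 216

Derivation:
Executing turtle program step by step:
Start: pos=(0,0), heading=0, pen down
PU: pen up
FD 13: (0,0) -> (13,0) [heading=0, move]
FD 8: (13,0) -> (21,0) [heading=0, move]
LT 108: heading 0 -> 108
FD 7: (21,0) -> (18.837,6.657) [heading=108, move]
PD: pen down
LT 108: heading 108 -> 216
FD 17: (18.837,6.657) -> (5.084,-3.335) [heading=216, draw]
Final: pos=(5.084,-3.335), heading=216, 1 segment(s) drawn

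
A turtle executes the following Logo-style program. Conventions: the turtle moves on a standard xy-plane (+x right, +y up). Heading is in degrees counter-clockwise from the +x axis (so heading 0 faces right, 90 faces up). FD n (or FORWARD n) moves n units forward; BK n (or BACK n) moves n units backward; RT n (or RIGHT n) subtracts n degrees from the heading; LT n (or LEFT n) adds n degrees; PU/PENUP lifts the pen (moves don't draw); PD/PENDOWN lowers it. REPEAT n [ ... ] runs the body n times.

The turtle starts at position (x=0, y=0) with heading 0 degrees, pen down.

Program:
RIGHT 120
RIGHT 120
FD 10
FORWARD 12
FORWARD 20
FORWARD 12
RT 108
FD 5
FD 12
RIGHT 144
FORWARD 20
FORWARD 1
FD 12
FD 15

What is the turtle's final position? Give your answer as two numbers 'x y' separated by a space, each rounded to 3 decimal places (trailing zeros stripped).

Executing turtle program step by step:
Start: pos=(0,0), heading=0, pen down
RT 120: heading 0 -> 240
RT 120: heading 240 -> 120
FD 10: (0,0) -> (-5,8.66) [heading=120, draw]
FD 12: (-5,8.66) -> (-11,19.053) [heading=120, draw]
FD 20: (-11,19.053) -> (-21,36.373) [heading=120, draw]
FD 12: (-21,36.373) -> (-27,46.765) [heading=120, draw]
RT 108: heading 120 -> 12
FD 5: (-27,46.765) -> (-22.109,47.805) [heading=12, draw]
FD 12: (-22.109,47.805) -> (-10.371,50.3) [heading=12, draw]
RT 144: heading 12 -> 228
FD 20: (-10.371,50.3) -> (-23.754,35.437) [heading=228, draw]
FD 1: (-23.754,35.437) -> (-24.423,34.694) [heading=228, draw]
FD 12: (-24.423,34.694) -> (-32.453,25.776) [heading=228, draw]
FD 15: (-32.453,25.776) -> (-42.49,14.629) [heading=228, draw]
Final: pos=(-42.49,14.629), heading=228, 10 segment(s) drawn

Answer: -42.49 14.629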